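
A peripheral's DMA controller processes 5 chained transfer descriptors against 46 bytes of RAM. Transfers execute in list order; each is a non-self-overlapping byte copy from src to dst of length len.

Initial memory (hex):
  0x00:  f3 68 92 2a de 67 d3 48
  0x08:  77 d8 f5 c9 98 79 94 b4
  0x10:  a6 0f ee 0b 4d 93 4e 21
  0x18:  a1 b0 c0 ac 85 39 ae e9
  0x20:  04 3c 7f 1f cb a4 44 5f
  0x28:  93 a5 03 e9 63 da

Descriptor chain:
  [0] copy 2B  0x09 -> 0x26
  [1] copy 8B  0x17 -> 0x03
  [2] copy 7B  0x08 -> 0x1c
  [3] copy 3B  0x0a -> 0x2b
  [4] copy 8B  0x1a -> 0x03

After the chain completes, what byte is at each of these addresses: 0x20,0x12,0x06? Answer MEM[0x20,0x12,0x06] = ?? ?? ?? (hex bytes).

  after D0: wrote 2B at 0x26 = d8f5
  after D1: wrote 8B at 0x03 = 21a1b0c0ac8539ae
  after D2: wrote 7B at 0x1c = 8539aec9987994
  after D3: wrote 3B at 0x2b = aec998
  after D4: wrote 8B at 0x03 = c0ac8539aec99879
query mem[0x20]=0x98, mem[0x12]=0xee, mem[0x06]=0x39

MEM[0x20,0x12,0x06] = 98 ee 39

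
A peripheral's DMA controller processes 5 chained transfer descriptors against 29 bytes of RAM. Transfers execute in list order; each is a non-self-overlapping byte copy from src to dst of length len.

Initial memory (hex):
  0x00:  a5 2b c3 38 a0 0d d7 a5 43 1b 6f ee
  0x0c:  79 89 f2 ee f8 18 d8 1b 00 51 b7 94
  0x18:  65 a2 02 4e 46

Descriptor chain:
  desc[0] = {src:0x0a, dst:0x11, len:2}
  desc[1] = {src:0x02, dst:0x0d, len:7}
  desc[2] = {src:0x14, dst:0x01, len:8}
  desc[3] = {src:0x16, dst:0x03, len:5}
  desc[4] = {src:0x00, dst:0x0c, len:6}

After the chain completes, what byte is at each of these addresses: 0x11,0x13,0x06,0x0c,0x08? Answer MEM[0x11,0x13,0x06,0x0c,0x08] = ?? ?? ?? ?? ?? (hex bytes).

  after D0: wrote 2B at 0x11 = 6fee
  after D1: wrote 7B at 0x0d = c338a00dd7a543
  after D2: wrote 8B at 0x01 = 0051b79465a2024e
  after D3: wrote 5B at 0x03 = b79465a202
  after D4: wrote 6B at 0x0c = a50051b79465
query mem[0x11]=0x65, mem[0x13]=0x43, mem[0x06]=0xa2, mem[0x0c]=0xa5, mem[0x08]=0x4e

MEM[0x11,0x13,0x06,0x0c,0x08] = 65 43 a2 a5 4e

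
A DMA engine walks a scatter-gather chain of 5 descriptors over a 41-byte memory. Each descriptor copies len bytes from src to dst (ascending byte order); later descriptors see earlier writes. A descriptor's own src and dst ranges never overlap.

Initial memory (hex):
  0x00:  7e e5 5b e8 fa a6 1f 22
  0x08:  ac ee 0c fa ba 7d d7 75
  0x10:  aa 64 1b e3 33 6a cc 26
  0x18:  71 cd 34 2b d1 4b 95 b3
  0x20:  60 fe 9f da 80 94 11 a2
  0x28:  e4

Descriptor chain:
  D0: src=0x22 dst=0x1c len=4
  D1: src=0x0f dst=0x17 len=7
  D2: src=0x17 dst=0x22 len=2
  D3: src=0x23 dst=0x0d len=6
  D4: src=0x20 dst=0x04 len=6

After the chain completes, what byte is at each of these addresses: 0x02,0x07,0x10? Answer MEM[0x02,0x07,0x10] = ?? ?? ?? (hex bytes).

[0] 0x22->0x1c len=4 : 9f da 80 94
[1] 0x0f->0x17 len=7 : 75 aa 64 1b e3 33 6a
[2] 0x17->0x22 len=2 : 75 aa
[3] 0x23->0x0d len=6 : aa 80 94 11 a2 e4
[4] 0x20->0x04 len=6 : 60 fe 75 aa 80 94
query mem[0x02]=0x5b, mem[0x07]=0xaa, mem[0x10]=0x11

MEM[0x02,0x07,0x10] = 5b aa 11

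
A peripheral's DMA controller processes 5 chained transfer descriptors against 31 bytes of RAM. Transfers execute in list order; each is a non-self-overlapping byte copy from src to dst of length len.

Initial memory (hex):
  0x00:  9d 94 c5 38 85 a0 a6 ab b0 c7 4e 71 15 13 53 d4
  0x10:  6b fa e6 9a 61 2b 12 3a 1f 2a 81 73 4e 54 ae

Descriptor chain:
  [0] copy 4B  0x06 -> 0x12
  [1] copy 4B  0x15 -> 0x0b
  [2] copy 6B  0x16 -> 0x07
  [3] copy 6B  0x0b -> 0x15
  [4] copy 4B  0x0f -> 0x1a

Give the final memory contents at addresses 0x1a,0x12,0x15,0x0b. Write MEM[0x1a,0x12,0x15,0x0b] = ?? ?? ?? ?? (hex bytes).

MEM[0x1a,0x12,0x15,0x0b] = d4 a6 81 81

#0 dst[0x12+4] := {0xa6,0xab,0xb0,0xc7}
#1 dst[0x0b+4] := {0xc7,0x12,0x3a,0x1f}
#2 dst[0x07+6] := {0x12,0x3a,0x1f,0x2a,0x81,0x73}
#3 dst[0x15+6] := {0x81,0x73,0x3a,0x1f,0xd4,0x6b}
#4 dst[0x1a+4] := {0xd4,0x6b,0xfa,0xa6}
query mem[0x1a]=0xd4, mem[0x12]=0xa6, mem[0x15]=0x81, mem[0x0b]=0x81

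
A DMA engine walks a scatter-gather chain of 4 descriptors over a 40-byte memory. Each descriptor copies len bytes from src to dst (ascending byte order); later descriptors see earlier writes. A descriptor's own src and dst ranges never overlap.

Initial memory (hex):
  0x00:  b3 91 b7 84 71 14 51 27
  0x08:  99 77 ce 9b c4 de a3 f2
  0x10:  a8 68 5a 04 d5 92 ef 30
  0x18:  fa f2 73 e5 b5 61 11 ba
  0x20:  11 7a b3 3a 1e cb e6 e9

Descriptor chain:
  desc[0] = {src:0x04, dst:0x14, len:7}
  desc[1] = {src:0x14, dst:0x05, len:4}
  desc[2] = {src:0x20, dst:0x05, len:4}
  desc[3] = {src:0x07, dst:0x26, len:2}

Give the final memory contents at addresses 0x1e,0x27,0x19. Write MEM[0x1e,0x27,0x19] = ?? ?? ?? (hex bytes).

  after D0: wrote 7B at 0x14 = 711451279977ce
  after D1: wrote 4B at 0x05 = 71145127
  after D2: wrote 4B at 0x05 = 117ab33a
  after D3: wrote 2B at 0x26 = b33a
query mem[0x1e]=0x11, mem[0x27]=0x3a, mem[0x19]=0x77

MEM[0x1e,0x27,0x19] = 11 3a 77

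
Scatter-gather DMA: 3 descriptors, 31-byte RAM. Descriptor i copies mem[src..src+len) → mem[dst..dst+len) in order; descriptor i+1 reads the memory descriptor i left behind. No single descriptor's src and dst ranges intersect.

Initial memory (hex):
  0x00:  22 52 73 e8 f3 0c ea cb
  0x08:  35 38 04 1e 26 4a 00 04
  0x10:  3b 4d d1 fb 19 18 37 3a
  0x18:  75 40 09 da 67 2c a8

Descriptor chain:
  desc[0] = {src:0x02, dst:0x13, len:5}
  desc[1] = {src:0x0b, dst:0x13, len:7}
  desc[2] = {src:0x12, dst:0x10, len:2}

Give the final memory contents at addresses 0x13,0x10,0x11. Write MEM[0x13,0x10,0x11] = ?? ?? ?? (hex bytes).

  after D0: wrote 5B at 0x13 = 73e8f30cea
  after D1: wrote 7B at 0x13 = 1e264a00043b4d
  after D2: wrote 2B at 0x10 = d11e
query mem[0x13]=0x1e, mem[0x10]=0xd1, mem[0x11]=0x1e

MEM[0x13,0x10,0x11] = 1e d1 1e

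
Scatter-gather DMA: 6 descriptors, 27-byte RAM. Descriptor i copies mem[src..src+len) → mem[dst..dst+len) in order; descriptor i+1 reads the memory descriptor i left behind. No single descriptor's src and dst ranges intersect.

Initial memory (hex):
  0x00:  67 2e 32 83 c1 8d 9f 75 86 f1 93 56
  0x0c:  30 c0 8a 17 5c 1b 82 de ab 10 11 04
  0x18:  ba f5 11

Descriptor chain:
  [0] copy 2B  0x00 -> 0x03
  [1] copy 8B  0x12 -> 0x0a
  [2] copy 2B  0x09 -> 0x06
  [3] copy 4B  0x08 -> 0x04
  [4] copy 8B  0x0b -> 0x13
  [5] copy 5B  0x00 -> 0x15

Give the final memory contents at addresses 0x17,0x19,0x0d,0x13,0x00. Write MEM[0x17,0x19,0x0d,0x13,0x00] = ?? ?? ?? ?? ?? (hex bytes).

#0 dst[0x03+2] := {0x67,0x2e}
#1 dst[0x0a+8] := {0x82,0xde,0xab,0x10,0x11,0x04,0xba,0xf5}
#2 dst[0x06+2] := {0xf1,0x82}
#3 dst[0x04+4] := {0x86,0xf1,0x82,0xde}
#4 dst[0x13+8] := {0xde,0xab,0x10,0x11,0x04,0xba,0xf5,0x82}
#5 dst[0x15+5] := {0x67,0x2e,0x32,0x67,0x86}
query mem[0x17]=0x32, mem[0x19]=0x86, mem[0x0d]=0x10, mem[0x13]=0xde, mem[0x00]=0x67

MEM[0x17,0x19,0x0d,0x13,0x00] = 32 86 10 de 67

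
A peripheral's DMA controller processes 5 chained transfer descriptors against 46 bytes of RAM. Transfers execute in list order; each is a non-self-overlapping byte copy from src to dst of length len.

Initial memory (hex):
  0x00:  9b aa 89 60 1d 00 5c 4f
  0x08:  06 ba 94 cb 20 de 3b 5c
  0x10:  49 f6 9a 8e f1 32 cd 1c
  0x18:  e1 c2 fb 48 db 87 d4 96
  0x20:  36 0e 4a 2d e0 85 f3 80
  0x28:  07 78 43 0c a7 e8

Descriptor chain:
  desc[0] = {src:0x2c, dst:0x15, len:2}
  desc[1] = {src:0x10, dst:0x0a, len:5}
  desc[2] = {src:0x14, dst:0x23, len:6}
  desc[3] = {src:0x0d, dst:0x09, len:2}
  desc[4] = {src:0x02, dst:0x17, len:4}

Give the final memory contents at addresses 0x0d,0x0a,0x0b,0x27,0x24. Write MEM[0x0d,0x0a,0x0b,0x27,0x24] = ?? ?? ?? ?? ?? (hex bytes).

  after D0: wrote 2B at 0x15 = a7e8
  after D1: wrote 5B at 0x0a = 49f69a8ef1
  after D2: wrote 6B at 0x23 = f1a7e81ce1c2
  after D3: wrote 2B at 0x09 = 8ef1
  after D4: wrote 4B at 0x17 = 89601d00
query mem[0x0d]=0x8e, mem[0x0a]=0xf1, mem[0x0b]=0xf6, mem[0x27]=0xe1, mem[0x24]=0xa7

MEM[0x0d,0x0a,0x0b,0x27,0x24] = 8e f1 f6 e1 a7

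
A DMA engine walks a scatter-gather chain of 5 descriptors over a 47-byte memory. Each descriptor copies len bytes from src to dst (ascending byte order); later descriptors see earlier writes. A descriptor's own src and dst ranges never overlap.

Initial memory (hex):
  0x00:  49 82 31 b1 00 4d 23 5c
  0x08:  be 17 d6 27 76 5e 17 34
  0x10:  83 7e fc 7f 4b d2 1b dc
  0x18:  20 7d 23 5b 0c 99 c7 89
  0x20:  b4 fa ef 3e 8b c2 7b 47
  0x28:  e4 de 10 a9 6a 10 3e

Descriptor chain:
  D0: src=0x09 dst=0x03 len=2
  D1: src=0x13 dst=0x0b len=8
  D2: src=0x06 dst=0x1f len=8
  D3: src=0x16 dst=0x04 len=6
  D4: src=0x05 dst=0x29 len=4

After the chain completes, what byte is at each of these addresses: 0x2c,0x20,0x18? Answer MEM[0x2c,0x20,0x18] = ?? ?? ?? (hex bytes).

[0] 0x09->0x03 len=2 : 17 d6
[1] 0x13->0x0b len=8 : 7f 4b d2 1b dc 20 7d 23
[2] 0x06->0x1f len=8 : 23 5c be 17 d6 7f 4b d2
[3] 0x16->0x04 len=6 : 1b dc 20 7d 23 5b
[4] 0x05->0x29 len=4 : dc 20 7d 23
query mem[0x2c]=0x23, mem[0x20]=0x5c, mem[0x18]=0x20

MEM[0x2c,0x20,0x18] = 23 5c 20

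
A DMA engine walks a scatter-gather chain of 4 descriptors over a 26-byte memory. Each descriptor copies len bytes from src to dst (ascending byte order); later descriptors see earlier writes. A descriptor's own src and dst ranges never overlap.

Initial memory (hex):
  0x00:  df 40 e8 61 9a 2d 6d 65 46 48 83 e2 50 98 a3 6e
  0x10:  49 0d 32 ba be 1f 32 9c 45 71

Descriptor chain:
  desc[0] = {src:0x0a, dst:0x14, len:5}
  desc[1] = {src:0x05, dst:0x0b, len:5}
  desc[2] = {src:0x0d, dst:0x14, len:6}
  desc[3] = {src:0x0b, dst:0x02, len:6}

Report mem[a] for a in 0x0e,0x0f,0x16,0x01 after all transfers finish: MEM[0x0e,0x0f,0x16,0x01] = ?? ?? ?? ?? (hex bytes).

[0] 0x0a->0x14 len=5 : 83 e2 50 98 a3
[1] 0x05->0x0b len=5 : 2d 6d 65 46 48
[2] 0x0d->0x14 len=6 : 65 46 48 49 0d 32
[3] 0x0b->0x02 len=6 : 2d 6d 65 46 48 49
query mem[0x0e]=0x46, mem[0x0f]=0x48, mem[0x16]=0x48, mem[0x01]=0x40

MEM[0x0e,0x0f,0x16,0x01] = 46 48 48 40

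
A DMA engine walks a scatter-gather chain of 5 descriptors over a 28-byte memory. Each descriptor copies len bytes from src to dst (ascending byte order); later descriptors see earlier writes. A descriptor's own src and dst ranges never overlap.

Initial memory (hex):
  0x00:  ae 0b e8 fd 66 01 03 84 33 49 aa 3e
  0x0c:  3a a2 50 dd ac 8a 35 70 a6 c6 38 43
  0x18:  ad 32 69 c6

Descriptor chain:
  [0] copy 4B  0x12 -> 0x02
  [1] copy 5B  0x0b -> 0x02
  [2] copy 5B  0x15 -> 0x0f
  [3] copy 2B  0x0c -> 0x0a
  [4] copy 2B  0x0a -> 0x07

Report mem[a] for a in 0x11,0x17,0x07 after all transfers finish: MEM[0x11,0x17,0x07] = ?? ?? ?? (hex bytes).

D0: mem[0x02..0x05] <- [35 70 a6 c6]
D1: mem[0x02..0x06] <- [3e 3a a2 50 dd]
D2: mem[0x0f..0x13] <- [c6 38 43 ad 32]
D3: mem[0x0a..0x0b] <- [3a a2]
D4: mem[0x07..0x08] <- [3a a2]
query mem[0x11]=0x43, mem[0x17]=0x43, mem[0x07]=0x3a

MEM[0x11,0x17,0x07] = 43 43 3a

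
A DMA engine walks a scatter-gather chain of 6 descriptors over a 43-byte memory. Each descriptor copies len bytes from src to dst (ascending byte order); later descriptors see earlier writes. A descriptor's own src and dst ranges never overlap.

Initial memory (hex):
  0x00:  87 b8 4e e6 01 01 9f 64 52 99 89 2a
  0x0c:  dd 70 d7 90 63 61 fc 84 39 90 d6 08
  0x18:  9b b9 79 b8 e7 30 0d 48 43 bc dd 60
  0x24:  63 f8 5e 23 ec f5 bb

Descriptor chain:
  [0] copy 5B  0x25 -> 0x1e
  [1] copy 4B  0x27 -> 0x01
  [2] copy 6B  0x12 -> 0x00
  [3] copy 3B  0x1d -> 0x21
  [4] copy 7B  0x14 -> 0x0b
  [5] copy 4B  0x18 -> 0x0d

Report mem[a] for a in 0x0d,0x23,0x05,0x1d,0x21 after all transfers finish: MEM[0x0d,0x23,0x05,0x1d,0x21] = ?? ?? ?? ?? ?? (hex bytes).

D0: mem[0x1e..0x22] <- [f8 5e 23 ec f5]
D1: mem[0x01..0x04] <- [23 ec f5 bb]
D2: mem[0x00..0x05] <- [fc 84 39 90 d6 08]
D3: mem[0x21..0x23] <- [30 f8 5e]
D4: mem[0x0b..0x11] <- [39 90 d6 08 9b b9 79]
D5: mem[0x0d..0x10] <- [9b b9 79 b8]
query mem[0x0d]=0x9b, mem[0x23]=0x5e, mem[0x05]=0x08, mem[0x1d]=0x30, mem[0x21]=0x30

MEM[0x0d,0x23,0x05,0x1d,0x21] = 9b 5e 08 30 30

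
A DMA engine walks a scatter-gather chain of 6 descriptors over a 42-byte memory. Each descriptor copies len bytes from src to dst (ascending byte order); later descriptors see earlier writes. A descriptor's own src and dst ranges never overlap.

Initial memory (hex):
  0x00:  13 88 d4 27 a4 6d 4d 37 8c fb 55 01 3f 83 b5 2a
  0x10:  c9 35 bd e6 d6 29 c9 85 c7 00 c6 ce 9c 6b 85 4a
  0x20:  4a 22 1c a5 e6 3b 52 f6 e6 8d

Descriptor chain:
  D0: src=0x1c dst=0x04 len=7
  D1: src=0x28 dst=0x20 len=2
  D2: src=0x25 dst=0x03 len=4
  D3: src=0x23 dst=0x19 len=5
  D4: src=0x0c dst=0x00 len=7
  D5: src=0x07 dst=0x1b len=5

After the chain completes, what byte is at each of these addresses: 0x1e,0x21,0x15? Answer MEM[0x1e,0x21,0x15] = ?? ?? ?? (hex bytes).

MEM[0x1e,0x21,0x15] = 1c 8d 29

D0: mem[0x04..0x0a] <- [9c 6b 85 4a 4a 22 1c]
D1: mem[0x20..0x21] <- [e6 8d]
D2: mem[0x03..0x06] <- [3b 52 f6 e6]
D3: mem[0x19..0x1d] <- [a5 e6 3b 52 f6]
D4: mem[0x00..0x06] <- [3f 83 b5 2a c9 35 bd]
D5: mem[0x1b..0x1f] <- [4a 4a 22 1c 01]
query mem[0x1e]=0x1c, mem[0x21]=0x8d, mem[0x15]=0x29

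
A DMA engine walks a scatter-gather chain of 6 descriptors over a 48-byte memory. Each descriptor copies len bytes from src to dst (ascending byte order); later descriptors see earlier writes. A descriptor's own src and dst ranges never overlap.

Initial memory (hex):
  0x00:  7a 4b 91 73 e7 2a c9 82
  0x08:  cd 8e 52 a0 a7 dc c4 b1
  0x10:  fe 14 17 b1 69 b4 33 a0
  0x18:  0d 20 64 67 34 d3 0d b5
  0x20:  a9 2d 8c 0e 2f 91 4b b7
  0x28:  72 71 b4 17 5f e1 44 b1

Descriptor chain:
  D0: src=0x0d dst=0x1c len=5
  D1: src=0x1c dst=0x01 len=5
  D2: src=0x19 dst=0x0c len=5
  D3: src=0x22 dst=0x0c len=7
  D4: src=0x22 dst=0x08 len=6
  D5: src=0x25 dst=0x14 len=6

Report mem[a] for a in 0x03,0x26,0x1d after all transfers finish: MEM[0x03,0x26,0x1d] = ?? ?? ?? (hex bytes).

MEM[0x03,0x26,0x1d] = b1 4b c4

#0 dst[0x1c+5] := {0xdc,0xc4,0xb1,0xfe,0x14}
#1 dst[0x01+5] := {0xdc,0xc4,0xb1,0xfe,0x14}
#2 dst[0x0c+5] := {0x20,0x64,0x67,0xdc,0xc4}
#3 dst[0x0c+7] := {0x8c,0x0e,0x2f,0x91,0x4b,0xb7,0x72}
#4 dst[0x08+6] := {0x8c,0x0e,0x2f,0x91,0x4b,0xb7}
#5 dst[0x14+6] := {0x91,0x4b,0xb7,0x72,0x71,0xb4}
query mem[0x03]=0xb1, mem[0x26]=0x4b, mem[0x1d]=0xc4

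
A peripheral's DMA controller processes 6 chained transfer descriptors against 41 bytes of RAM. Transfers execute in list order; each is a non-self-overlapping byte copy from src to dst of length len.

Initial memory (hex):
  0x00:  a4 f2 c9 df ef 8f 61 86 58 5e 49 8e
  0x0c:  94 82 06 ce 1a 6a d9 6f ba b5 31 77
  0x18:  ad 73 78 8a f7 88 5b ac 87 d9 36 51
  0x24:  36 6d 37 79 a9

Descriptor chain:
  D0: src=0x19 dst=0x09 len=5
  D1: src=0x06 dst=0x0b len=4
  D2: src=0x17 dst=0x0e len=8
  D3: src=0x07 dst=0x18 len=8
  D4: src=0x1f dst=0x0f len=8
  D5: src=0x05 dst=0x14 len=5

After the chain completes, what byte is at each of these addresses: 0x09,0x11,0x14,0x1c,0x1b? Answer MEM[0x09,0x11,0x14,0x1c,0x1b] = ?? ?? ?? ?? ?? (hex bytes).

#0 dst[0x09+5] := {0x73,0x78,0x8a,0xf7,0x88}
#1 dst[0x0b+4] := {0x61,0x86,0x58,0x73}
#2 dst[0x0e+8] := {0x77,0xad,0x73,0x78,0x8a,0xf7,0x88,0x5b}
#3 dst[0x18+8] := {0x86,0x58,0x73,0x78,0x61,0x86,0x58,0x77}
#4 dst[0x0f+8] := {0x77,0x87,0xd9,0x36,0x51,0x36,0x6d,0x37}
#5 dst[0x14+5] := {0x8f,0x61,0x86,0x58,0x73}
query mem[0x09]=0x73, mem[0x11]=0xd9, mem[0x14]=0x8f, mem[0x1c]=0x61, mem[0x1b]=0x78

MEM[0x09,0x11,0x14,0x1c,0x1b] = 73 d9 8f 61 78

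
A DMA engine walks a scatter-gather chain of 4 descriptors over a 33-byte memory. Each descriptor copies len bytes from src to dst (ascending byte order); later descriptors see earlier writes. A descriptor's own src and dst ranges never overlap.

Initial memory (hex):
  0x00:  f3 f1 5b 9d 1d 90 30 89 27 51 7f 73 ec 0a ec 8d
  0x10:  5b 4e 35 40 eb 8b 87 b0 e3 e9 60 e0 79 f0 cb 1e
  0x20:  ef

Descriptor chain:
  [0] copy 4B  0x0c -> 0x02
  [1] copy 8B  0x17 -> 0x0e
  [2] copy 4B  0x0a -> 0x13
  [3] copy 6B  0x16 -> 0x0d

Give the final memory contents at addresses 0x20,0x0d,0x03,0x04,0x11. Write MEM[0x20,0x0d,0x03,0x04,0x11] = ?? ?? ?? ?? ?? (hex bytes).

[0] 0x0c->0x02 len=4 : ec 0a ec 8d
[1] 0x17->0x0e len=8 : b0 e3 e9 60 e0 79 f0 cb
[2] 0x0a->0x13 len=4 : 7f 73 ec 0a
[3] 0x16->0x0d len=6 : 0a b0 e3 e9 60 e0
query mem[0x20]=0xef, mem[0x0d]=0x0a, mem[0x03]=0x0a, mem[0x04]=0xec, mem[0x11]=0x60

MEM[0x20,0x0d,0x03,0x04,0x11] = ef 0a 0a ec 60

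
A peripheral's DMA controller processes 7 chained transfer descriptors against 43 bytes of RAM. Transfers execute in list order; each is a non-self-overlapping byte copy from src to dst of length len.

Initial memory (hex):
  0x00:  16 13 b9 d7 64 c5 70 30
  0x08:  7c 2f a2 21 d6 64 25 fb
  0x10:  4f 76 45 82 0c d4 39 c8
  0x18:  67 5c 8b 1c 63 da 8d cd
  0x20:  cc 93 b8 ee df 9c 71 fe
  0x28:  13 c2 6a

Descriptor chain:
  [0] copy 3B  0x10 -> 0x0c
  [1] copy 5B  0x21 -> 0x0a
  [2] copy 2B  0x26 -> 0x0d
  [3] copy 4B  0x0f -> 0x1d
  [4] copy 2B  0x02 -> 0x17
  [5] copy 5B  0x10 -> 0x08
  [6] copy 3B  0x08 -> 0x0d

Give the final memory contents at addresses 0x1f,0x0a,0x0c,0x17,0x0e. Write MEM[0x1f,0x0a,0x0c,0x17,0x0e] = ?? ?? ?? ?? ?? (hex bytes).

D0: mem[0x0c..0x0e] <- [4f 76 45]
D1: mem[0x0a..0x0e] <- [93 b8 ee df 9c]
D2: mem[0x0d..0x0e] <- [71 fe]
D3: mem[0x1d..0x20] <- [fb 4f 76 45]
D4: mem[0x17..0x18] <- [b9 d7]
D5: mem[0x08..0x0c] <- [4f 76 45 82 0c]
D6: mem[0x0d..0x0f] <- [4f 76 45]
query mem[0x1f]=0x76, mem[0x0a]=0x45, mem[0x0c]=0x0c, mem[0x17]=0xb9, mem[0x0e]=0x76

MEM[0x1f,0x0a,0x0c,0x17,0x0e] = 76 45 0c b9 76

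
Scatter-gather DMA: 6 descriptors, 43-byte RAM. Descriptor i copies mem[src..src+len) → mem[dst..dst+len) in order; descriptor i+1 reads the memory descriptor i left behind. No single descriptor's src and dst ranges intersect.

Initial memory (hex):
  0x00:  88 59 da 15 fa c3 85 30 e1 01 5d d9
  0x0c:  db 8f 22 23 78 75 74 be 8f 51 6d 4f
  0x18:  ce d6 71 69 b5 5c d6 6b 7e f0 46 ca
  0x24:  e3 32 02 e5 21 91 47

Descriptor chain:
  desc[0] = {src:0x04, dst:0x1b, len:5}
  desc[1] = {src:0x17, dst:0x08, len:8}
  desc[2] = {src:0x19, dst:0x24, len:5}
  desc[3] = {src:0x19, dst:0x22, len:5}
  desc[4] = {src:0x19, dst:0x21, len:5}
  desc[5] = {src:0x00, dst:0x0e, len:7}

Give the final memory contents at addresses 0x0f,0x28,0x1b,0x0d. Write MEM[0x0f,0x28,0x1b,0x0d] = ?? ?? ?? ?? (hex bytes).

D0: mem[0x1b..0x1f] <- [fa c3 85 30 e1]
D1: mem[0x08..0x0f] <- [4f ce d6 71 fa c3 85 30]
D2: mem[0x24..0x28] <- [d6 71 fa c3 85]
D3: mem[0x22..0x26] <- [d6 71 fa c3 85]
D4: mem[0x21..0x25] <- [d6 71 fa c3 85]
D5: mem[0x0e..0x14] <- [88 59 da 15 fa c3 85]
query mem[0x0f]=0x59, mem[0x28]=0x85, mem[0x1b]=0xfa, mem[0x0d]=0xc3

MEM[0x0f,0x28,0x1b,0x0d] = 59 85 fa c3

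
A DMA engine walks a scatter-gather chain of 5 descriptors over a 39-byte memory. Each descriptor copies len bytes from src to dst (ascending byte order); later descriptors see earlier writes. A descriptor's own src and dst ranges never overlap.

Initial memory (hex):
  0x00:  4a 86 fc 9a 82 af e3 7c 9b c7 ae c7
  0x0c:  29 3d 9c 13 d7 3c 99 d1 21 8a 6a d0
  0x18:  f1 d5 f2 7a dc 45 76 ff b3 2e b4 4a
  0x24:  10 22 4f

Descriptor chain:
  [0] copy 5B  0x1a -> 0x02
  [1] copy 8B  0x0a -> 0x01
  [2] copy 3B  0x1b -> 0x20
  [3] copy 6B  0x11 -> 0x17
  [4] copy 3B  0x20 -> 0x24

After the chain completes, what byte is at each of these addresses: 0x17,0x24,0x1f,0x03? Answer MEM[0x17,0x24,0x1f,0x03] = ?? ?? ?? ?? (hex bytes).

MEM[0x17,0x24,0x1f,0x03] = 3c 7a ff 29

[0] 0x1a->0x02 len=5 : f2 7a dc 45 76
[1] 0x0a->0x01 len=8 : ae c7 29 3d 9c 13 d7 3c
[2] 0x1b->0x20 len=3 : 7a dc 45
[3] 0x11->0x17 len=6 : 3c 99 d1 21 8a 6a
[4] 0x20->0x24 len=3 : 7a dc 45
query mem[0x17]=0x3c, mem[0x24]=0x7a, mem[0x1f]=0xff, mem[0x03]=0x29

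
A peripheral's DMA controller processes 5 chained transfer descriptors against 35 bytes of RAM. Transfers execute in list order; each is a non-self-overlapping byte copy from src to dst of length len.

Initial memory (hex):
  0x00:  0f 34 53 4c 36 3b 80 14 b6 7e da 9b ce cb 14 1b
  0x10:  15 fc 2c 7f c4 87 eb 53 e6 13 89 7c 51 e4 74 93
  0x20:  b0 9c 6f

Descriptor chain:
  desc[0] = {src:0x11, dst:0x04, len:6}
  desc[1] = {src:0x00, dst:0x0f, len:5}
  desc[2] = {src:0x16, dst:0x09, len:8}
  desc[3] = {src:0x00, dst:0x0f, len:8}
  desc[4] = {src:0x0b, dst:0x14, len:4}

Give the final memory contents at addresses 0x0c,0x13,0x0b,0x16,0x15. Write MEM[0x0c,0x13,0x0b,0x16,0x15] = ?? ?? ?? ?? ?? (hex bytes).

  after D0: wrote 6B at 0x04 = fc2c7fc487eb
  after D1: wrote 5B at 0x0f = 0f34534cfc
  after D2: wrote 8B at 0x09 = eb53e613897c51e4
  after D3: wrote 8B at 0x0f = 0f34534cfc2c7fc4
  after D4: wrote 4B at 0x14 = e613897c
query mem[0x0c]=0x13, mem[0x13]=0xfc, mem[0x0b]=0xe6, mem[0x16]=0x89, mem[0x15]=0x13

MEM[0x0c,0x13,0x0b,0x16,0x15] = 13 fc e6 89 13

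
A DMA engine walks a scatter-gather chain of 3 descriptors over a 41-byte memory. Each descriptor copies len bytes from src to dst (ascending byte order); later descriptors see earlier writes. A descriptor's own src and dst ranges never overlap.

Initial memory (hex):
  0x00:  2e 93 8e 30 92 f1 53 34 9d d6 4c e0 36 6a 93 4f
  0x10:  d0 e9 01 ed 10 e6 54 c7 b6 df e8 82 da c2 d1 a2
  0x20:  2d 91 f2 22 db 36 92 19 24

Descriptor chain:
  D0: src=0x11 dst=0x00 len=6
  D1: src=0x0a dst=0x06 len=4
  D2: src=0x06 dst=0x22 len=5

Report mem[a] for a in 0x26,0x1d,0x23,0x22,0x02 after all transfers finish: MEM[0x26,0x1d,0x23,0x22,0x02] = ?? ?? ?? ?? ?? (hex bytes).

MEM[0x26,0x1d,0x23,0x22,0x02] = 4c c2 e0 4c ed

  after D0: wrote 6B at 0x00 = e901ed10e654
  after D1: wrote 4B at 0x06 = 4ce0366a
  after D2: wrote 5B at 0x22 = 4ce0366a4c
query mem[0x26]=0x4c, mem[0x1d]=0xc2, mem[0x23]=0xe0, mem[0x22]=0x4c, mem[0x02]=0xed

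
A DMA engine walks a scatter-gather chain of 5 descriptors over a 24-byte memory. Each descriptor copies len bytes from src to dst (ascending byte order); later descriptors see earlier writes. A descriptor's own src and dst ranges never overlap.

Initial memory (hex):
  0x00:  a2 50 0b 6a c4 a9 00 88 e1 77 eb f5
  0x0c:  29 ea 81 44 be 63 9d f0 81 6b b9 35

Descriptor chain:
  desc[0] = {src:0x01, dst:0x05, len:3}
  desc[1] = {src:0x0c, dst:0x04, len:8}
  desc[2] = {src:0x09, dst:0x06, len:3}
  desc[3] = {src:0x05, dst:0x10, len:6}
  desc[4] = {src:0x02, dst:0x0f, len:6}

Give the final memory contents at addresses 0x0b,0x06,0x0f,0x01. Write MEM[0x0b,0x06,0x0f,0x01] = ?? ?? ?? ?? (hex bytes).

MEM[0x0b,0x06,0x0f,0x01] = f0 63 0b 50

  after D0: wrote 3B at 0x05 = 500b6a
  after D1: wrote 8B at 0x04 = 29ea8144be639df0
  after D2: wrote 3B at 0x06 = 639df0
  after D3: wrote 6B at 0x10 = ea639df0639d
  after D4: wrote 6B at 0x0f = 0b6a29ea639d
query mem[0x0b]=0xf0, mem[0x06]=0x63, mem[0x0f]=0x0b, mem[0x01]=0x50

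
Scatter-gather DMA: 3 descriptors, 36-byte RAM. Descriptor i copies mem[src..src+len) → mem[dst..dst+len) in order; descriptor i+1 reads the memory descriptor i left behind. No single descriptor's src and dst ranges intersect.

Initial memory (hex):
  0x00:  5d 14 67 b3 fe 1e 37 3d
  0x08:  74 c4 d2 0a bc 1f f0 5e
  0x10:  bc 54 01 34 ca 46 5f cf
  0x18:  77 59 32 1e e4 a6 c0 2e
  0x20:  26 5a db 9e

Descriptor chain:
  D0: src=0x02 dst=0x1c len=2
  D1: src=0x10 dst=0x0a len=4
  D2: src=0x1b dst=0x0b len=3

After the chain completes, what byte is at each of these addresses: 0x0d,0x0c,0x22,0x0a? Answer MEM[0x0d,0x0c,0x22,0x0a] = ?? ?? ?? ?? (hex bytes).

[0] 0x02->0x1c len=2 : 67 b3
[1] 0x10->0x0a len=4 : bc 54 01 34
[2] 0x1b->0x0b len=3 : 1e 67 b3
query mem[0x0d]=0xb3, mem[0x0c]=0x67, mem[0x22]=0xdb, mem[0x0a]=0xbc

MEM[0x0d,0x0c,0x22,0x0a] = b3 67 db bc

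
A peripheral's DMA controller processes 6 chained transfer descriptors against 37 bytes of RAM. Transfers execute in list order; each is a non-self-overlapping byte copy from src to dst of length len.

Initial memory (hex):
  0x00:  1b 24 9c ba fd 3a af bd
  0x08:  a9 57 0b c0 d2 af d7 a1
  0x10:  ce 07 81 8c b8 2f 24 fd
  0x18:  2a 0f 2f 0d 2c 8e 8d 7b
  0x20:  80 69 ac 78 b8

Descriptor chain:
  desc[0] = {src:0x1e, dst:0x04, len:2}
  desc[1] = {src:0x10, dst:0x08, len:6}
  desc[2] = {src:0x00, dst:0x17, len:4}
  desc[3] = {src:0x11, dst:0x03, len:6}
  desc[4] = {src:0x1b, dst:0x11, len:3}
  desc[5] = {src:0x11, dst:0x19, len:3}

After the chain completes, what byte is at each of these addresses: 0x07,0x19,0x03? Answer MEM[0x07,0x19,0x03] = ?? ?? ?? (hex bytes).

MEM[0x07,0x19,0x03] = 2f 0d 07

[0] 0x1e->0x04 len=2 : 8d 7b
[1] 0x10->0x08 len=6 : ce 07 81 8c b8 2f
[2] 0x00->0x17 len=4 : 1b 24 9c ba
[3] 0x11->0x03 len=6 : 07 81 8c b8 2f 24
[4] 0x1b->0x11 len=3 : 0d 2c 8e
[5] 0x11->0x19 len=3 : 0d 2c 8e
query mem[0x07]=0x2f, mem[0x19]=0x0d, mem[0x03]=0x07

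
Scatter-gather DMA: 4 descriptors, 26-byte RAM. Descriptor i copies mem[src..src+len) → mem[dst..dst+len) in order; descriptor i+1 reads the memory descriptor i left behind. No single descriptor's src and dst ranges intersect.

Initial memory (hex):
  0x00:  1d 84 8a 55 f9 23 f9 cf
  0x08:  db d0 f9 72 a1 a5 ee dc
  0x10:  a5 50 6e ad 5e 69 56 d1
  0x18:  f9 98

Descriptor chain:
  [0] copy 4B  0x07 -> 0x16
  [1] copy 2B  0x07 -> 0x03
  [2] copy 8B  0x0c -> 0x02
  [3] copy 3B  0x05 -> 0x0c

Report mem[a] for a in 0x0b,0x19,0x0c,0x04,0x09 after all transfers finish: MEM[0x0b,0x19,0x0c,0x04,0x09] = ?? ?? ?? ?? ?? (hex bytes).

[0] 0x07->0x16 len=4 : cf db d0 f9
[1] 0x07->0x03 len=2 : cf db
[2] 0x0c->0x02 len=8 : a1 a5 ee dc a5 50 6e ad
[3] 0x05->0x0c len=3 : dc a5 50
query mem[0x0b]=0x72, mem[0x19]=0xf9, mem[0x0c]=0xdc, mem[0x04]=0xee, mem[0x09]=0xad

MEM[0x0b,0x19,0x0c,0x04,0x09] = 72 f9 dc ee ad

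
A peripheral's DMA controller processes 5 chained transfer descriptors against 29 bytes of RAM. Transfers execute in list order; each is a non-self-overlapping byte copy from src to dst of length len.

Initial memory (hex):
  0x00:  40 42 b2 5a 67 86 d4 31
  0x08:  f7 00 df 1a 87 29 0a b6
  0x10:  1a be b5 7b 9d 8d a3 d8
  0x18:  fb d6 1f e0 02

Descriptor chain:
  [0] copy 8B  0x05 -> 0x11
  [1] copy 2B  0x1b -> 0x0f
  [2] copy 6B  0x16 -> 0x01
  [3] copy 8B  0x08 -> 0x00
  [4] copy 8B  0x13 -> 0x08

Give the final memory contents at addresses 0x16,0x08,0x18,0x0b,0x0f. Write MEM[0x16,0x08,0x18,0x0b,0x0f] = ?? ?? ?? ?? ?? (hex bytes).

MEM[0x16,0x08,0x18,0x0b,0x0f] = df 31 87 df 1f

[0] 0x05->0x11 len=8 : 86 d4 31 f7 00 df 1a 87
[1] 0x1b->0x0f len=2 : e0 02
[2] 0x16->0x01 len=6 : df 1a 87 d6 1f e0
[3] 0x08->0x00 len=8 : f7 00 df 1a 87 29 0a e0
[4] 0x13->0x08 len=8 : 31 f7 00 df 1a 87 d6 1f
query mem[0x16]=0xdf, mem[0x08]=0x31, mem[0x18]=0x87, mem[0x0b]=0xdf, mem[0x0f]=0x1f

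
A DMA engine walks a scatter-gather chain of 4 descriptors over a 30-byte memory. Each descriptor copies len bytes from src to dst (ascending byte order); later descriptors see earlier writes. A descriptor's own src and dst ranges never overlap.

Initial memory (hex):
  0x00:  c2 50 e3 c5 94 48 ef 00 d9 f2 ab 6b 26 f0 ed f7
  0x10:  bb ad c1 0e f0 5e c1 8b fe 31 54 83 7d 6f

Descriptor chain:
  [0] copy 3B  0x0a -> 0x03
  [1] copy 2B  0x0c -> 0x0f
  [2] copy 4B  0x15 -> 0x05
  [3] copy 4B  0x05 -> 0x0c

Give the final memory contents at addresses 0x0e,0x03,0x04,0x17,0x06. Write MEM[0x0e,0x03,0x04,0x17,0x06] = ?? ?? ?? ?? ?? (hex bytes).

  after D0: wrote 3B at 0x03 = ab6b26
  after D1: wrote 2B at 0x0f = 26f0
  after D2: wrote 4B at 0x05 = 5ec18bfe
  after D3: wrote 4B at 0x0c = 5ec18bfe
query mem[0x0e]=0x8b, mem[0x03]=0xab, mem[0x04]=0x6b, mem[0x17]=0x8b, mem[0x06]=0xc1

MEM[0x0e,0x03,0x04,0x17,0x06] = 8b ab 6b 8b c1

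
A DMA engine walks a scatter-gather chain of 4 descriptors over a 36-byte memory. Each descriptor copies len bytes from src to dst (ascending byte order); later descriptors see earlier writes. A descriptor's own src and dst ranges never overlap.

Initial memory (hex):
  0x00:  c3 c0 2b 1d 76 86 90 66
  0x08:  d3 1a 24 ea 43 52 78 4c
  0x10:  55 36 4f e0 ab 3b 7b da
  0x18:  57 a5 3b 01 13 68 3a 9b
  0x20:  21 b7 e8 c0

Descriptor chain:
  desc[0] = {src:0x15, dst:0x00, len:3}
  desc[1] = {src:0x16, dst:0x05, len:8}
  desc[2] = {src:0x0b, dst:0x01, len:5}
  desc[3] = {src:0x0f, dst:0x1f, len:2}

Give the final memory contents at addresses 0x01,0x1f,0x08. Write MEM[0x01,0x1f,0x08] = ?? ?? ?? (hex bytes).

MEM[0x01,0x1f,0x08] = 13 4c a5

[0] 0x15->0x00 len=3 : 3b 7b da
[1] 0x16->0x05 len=8 : 7b da 57 a5 3b 01 13 68
[2] 0x0b->0x01 len=5 : 13 68 52 78 4c
[3] 0x0f->0x1f len=2 : 4c 55
query mem[0x01]=0x13, mem[0x1f]=0x4c, mem[0x08]=0xa5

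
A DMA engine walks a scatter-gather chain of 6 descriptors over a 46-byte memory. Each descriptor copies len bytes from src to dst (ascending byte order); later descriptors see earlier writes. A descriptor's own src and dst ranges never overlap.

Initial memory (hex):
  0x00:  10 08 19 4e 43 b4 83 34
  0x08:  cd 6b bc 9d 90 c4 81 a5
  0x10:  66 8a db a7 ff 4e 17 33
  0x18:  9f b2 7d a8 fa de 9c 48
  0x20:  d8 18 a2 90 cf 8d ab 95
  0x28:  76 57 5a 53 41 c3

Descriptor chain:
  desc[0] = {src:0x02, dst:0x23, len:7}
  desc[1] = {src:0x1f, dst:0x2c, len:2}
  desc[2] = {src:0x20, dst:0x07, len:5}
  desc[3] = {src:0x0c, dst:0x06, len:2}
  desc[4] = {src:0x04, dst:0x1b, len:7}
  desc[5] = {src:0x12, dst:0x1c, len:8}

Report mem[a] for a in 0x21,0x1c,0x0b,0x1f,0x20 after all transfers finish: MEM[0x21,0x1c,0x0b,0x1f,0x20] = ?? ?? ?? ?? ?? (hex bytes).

MEM[0x21,0x1c,0x0b,0x1f,0x20] = 33 db 4e 4e 17

D0: mem[0x23..0x29] <- [19 4e 43 b4 83 34 cd]
D1: mem[0x2c..0x2d] <- [48 d8]
D2: mem[0x07..0x0b] <- [d8 18 a2 19 4e]
D3: mem[0x06..0x07] <- [90 c4]
D4: mem[0x1b..0x21] <- [43 b4 90 c4 18 a2 19]
D5: mem[0x1c..0x23] <- [db a7 ff 4e 17 33 9f b2]
query mem[0x21]=0x33, mem[0x1c]=0xdb, mem[0x0b]=0x4e, mem[0x1f]=0x4e, mem[0x20]=0x17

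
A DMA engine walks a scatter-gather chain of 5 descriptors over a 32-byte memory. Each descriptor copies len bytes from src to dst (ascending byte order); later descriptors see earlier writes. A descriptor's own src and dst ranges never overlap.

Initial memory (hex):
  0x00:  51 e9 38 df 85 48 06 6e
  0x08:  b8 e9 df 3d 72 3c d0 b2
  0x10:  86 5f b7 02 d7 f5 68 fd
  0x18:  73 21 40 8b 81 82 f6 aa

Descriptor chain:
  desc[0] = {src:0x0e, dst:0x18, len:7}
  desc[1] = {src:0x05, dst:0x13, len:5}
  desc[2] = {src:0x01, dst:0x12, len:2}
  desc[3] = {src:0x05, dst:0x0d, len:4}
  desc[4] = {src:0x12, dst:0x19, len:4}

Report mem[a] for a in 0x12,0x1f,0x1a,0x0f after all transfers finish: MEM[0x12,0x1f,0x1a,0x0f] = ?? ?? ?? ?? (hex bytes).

MEM[0x12,0x1f,0x1a,0x0f] = e9 aa 38 6e

D0: mem[0x18..0x1e] <- [d0 b2 86 5f b7 02 d7]
D1: mem[0x13..0x17] <- [48 06 6e b8 e9]
D2: mem[0x12..0x13] <- [e9 38]
D3: mem[0x0d..0x10] <- [48 06 6e b8]
D4: mem[0x19..0x1c] <- [e9 38 06 6e]
query mem[0x12]=0xe9, mem[0x1f]=0xaa, mem[0x1a]=0x38, mem[0x0f]=0x6e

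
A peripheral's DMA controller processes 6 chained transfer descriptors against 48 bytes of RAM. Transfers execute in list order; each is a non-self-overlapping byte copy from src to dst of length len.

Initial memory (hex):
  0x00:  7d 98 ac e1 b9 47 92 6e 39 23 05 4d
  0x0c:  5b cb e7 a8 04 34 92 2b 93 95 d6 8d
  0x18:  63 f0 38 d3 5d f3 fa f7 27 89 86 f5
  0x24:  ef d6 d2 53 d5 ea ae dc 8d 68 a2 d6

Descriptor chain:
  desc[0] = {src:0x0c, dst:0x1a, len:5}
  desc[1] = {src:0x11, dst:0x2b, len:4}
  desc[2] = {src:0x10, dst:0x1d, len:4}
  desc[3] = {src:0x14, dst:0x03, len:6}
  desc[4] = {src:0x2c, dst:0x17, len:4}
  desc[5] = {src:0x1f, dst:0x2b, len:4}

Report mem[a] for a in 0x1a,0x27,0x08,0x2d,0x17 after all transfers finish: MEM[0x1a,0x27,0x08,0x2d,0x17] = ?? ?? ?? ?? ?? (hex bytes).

MEM[0x1a,0x27,0x08,0x2d,0x17] = d6 53 f0 89 92

[0] 0x0c->0x1a len=5 : 5b cb e7 a8 04
[1] 0x11->0x2b len=4 : 34 92 2b 93
[2] 0x10->0x1d len=4 : 04 34 92 2b
[3] 0x14->0x03 len=6 : 93 95 d6 8d 63 f0
[4] 0x2c->0x17 len=4 : 92 2b 93 d6
[5] 0x1f->0x2b len=4 : 92 2b 89 86
query mem[0x1a]=0xd6, mem[0x27]=0x53, mem[0x08]=0xf0, mem[0x2d]=0x89, mem[0x17]=0x92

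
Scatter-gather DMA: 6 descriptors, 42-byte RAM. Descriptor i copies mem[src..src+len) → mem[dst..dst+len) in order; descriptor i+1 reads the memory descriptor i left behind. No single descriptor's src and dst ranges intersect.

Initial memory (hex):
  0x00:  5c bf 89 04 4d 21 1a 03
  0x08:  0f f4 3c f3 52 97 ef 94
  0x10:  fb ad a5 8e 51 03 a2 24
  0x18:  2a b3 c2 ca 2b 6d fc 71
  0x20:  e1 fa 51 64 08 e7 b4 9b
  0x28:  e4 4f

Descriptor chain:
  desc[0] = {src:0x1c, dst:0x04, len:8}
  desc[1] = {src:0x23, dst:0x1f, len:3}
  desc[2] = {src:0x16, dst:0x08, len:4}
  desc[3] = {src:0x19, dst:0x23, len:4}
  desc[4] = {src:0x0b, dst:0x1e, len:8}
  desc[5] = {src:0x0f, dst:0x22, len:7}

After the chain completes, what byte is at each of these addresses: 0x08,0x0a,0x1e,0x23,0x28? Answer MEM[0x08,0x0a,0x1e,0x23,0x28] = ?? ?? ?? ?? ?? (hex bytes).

MEM[0x08,0x0a,0x1e,0x23,0x28] = a2 2a b3 fb 03

#0 dst[0x04+8] := {0x2b,0x6d,0xfc,0x71,0xe1,0xfa,0x51,0x64}
#1 dst[0x1f+3] := {0x64,0x08,0xe7}
#2 dst[0x08+4] := {0xa2,0x24,0x2a,0xb3}
#3 dst[0x23+4] := {0xb3,0xc2,0xca,0x2b}
#4 dst[0x1e+8] := {0xb3,0x52,0x97,0xef,0x94,0xfb,0xad,0xa5}
#5 dst[0x22+7] := {0x94,0xfb,0xad,0xa5,0x8e,0x51,0x03}
query mem[0x08]=0xa2, mem[0x0a]=0x2a, mem[0x1e]=0xb3, mem[0x23]=0xfb, mem[0x28]=0x03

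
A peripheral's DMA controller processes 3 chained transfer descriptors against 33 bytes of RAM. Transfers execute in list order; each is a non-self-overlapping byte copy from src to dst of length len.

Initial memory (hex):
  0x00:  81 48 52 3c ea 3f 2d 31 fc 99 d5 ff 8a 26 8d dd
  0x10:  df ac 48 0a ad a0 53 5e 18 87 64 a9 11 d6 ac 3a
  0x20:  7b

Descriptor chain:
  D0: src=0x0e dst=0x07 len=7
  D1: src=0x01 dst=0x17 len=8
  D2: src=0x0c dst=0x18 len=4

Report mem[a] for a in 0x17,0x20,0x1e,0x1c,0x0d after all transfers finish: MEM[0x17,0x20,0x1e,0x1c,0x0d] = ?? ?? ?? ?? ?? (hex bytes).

MEM[0x17,0x20,0x1e,0x1c,0x0d] = 48 7b dd 2d ad

D0: mem[0x07..0x0d] <- [8d dd df ac 48 0a ad]
D1: mem[0x17..0x1e] <- [48 52 3c ea 3f 2d 8d dd]
D2: mem[0x18..0x1b] <- [0a ad 8d dd]
query mem[0x17]=0x48, mem[0x20]=0x7b, mem[0x1e]=0xdd, mem[0x1c]=0x2d, mem[0x0d]=0xad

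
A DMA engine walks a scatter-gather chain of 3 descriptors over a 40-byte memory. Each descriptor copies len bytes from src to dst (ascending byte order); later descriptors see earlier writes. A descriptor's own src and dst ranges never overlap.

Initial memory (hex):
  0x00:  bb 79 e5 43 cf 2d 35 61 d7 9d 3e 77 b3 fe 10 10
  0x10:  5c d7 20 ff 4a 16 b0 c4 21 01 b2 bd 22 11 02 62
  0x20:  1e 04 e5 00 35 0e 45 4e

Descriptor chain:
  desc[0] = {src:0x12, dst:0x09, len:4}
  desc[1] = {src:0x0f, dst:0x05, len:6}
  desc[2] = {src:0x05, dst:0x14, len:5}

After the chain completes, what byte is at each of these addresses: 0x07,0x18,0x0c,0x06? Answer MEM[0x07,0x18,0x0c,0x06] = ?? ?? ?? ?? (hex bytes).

MEM[0x07,0x18,0x0c,0x06] = d7 ff 16 5c

D0: mem[0x09..0x0c] <- [20 ff 4a 16]
D1: mem[0x05..0x0a] <- [10 5c d7 20 ff 4a]
D2: mem[0x14..0x18] <- [10 5c d7 20 ff]
query mem[0x07]=0xd7, mem[0x18]=0xff, mem[0x0c]=0x16, mem[0x06]=0x5c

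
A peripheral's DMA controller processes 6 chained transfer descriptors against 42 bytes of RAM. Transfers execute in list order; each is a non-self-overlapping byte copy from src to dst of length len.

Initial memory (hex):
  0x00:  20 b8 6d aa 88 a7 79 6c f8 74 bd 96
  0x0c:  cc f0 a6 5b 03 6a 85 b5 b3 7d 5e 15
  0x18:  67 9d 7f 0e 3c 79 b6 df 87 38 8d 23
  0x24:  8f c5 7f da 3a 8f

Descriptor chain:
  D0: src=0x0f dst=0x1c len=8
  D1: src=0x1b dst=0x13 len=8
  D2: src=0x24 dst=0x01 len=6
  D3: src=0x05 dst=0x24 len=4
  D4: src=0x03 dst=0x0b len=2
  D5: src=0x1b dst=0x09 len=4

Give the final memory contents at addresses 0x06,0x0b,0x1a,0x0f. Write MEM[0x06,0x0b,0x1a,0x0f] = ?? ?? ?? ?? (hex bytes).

  after D0: wrote 8B at 0x1c = 5b036a85b5b37d5e
  after D1: wrote 8B at 0x13 = 0e5b036a85b5b37d
  after D2: wrote 6B at 0x01 = 8fc57fda3a8f
  after D3: wrote 4B at 0x24 = 3a8f6cf8
  after D4: wrote 2B at 0x0b = 7fda
  after D5: wrote 4B at 0x09 = 0e5b036a
query mem[0x06]=0x8f, mem[0x0b]=0x03, mem[0x1a]=0x7d, mem[0x0f]=0x5b

MEM[0x06,0x0b,0x1a,0x0f] = 8f 03 7d 5b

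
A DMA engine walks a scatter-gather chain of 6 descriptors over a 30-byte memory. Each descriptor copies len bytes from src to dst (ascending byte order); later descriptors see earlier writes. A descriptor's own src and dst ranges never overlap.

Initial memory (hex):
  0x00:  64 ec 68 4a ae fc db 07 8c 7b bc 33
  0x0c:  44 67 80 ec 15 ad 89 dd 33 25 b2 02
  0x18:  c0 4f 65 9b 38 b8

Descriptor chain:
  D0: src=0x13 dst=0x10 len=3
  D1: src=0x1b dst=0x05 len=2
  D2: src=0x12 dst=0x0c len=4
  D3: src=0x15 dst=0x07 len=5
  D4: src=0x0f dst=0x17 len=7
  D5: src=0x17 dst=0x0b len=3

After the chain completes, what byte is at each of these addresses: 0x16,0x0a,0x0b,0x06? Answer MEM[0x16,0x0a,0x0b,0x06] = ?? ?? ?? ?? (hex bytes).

MEM[0x16,0x0a,0x0b,0x06] = b2 c0 25 38

[0] 0x13->0x10 len=3 : dd 33 25
[1] 0x1b->0x05 len=2 : 9b 38
[2] 0x12->0x0c len=4 : 25 dd 33 25
[3] 0x15->0x07 len=5 : 25 b2 02 c0 4f
[4] 0x0f->0x17 len=7 : 25 dd 33 25 dd 33 25
[5] 0x17->0x0b len=3 : 25 dd 33
query mem[0x16]=0xb2, mem[0x0a]=0xc0, mem[0x0b]=0x25, mem[0x06]=0x38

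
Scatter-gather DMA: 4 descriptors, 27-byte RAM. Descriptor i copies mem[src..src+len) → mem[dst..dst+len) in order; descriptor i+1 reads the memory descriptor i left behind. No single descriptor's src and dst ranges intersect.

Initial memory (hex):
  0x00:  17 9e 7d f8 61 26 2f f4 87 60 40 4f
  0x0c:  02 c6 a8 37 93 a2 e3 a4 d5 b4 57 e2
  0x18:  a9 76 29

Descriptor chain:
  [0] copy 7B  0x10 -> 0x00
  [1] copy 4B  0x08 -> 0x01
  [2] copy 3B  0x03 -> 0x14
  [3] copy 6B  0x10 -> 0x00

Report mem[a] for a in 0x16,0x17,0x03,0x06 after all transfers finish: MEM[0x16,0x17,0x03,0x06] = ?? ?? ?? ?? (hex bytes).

MEM[0x16,0x17,0x03,0x06] = b4 e2 a4 57

  after D0: wrote 7B at 0x00 = 93a2e3a4d5b457
  after D1: wrote 4B at 0x01 = 8760404f
  after D2: wrote 3B at 0x14 = 404fb4
  after D3: wrote 6B at 0x00 = 93a2e3a4404f
query mem[0x16]=0xb4, mem[0x17]=0xe2, mem[0x03]=0xa4, mem[0x06]=0x57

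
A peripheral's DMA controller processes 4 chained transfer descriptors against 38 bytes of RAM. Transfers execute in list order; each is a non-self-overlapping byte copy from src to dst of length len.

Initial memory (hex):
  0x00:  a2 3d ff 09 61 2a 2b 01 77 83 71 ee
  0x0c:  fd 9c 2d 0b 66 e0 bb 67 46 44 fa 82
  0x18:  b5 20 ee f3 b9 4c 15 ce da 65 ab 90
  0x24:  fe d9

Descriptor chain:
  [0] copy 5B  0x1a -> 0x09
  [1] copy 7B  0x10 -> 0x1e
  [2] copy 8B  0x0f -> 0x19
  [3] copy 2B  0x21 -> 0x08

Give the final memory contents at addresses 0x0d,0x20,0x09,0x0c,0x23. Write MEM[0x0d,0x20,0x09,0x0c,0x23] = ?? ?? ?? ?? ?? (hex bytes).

MEM[0x0d,0x20,0x09,0x0c,0x23] = 15 fa 46 4c 44

  after D0: wrote 5B at 0x09 = eef3b94c15
  after D1: wrote 7B at 0x1e = 66e0bb674644fa
  after D2: wrote 8B at 0x19 = 0b66e0bb674644fa
  after D3: wrote 2B at 0x08 = 6746
query mem[0x0d]=0x15, mem[0x20]=0xfa, mem[0x09]=0x46, mem[0x0c]=0x4c, mem[0x23]=0x44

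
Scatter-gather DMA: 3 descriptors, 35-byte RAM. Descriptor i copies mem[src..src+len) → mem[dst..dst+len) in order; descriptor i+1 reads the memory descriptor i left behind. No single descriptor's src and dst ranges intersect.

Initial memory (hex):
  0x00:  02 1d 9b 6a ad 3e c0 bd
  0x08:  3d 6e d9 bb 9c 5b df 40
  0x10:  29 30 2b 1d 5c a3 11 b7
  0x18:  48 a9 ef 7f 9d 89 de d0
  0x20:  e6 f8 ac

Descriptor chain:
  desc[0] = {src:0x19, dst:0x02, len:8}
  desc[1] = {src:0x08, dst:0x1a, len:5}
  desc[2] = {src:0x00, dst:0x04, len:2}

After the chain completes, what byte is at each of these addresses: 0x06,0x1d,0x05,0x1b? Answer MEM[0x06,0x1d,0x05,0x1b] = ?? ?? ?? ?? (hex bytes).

MEM[0x06,0x1d,0x05,0x1b] = 89 bb 1d e6

[0] 0x19->0x02 len=8 : a9 ef 7f 9d 89 de d0 e6
[1] 0x08->0x1a len=5 : d0 e6 d9 bb 9c
[2] 0x00->0x04 len=2 : 02 1d
query mem[0x06]=0x89, mem[0x1d]=0xbb, mem[0x05]=0x1d, mem[0x1b]=0xe6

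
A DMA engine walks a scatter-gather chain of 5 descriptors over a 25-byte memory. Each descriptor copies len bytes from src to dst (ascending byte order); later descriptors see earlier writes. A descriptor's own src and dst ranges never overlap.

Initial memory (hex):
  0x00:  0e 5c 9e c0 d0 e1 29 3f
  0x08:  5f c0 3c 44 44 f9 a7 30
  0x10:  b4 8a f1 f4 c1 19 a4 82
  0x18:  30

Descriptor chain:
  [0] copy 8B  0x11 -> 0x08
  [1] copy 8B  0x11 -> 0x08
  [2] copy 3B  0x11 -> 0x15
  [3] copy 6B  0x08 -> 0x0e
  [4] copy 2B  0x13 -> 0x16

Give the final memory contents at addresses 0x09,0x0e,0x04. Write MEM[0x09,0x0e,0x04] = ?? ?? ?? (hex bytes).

MEM[0x09,0x0e,0x04] = f1 8a d0

  after D0: wrote 8B at 0x08 = 8af1f4c119a48230
  after D1: wrote 8B at 0x08 = 8af1f4c119a48230
  after D2: wrote 3B at 0x15 = 8af1f4
  after D3: wrote 6B at 0x0e = 8af1f4c119a4
  after D4: wrote 2B at 0x16 = a4c1
query mem[0x09]=0xf1, mem[0x0e]=0x8a, mem[0x04]=0xd0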